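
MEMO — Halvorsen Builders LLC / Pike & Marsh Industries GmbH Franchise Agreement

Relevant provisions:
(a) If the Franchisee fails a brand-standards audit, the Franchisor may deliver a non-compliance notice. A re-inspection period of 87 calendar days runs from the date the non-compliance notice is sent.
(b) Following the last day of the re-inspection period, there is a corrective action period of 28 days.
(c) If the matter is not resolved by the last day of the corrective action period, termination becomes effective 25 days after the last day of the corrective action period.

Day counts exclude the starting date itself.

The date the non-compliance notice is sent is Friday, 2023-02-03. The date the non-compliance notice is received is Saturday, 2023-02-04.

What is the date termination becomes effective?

2023-06-23

The last day of the re-inspection period: 87 calendar days after 2023-02-03 is 2023-05-01.
The last day of the corrective action period: 28 calendar days after 2023-05-01 is 2023-05-29.
The date termination becomes effective: 2023-05-29 + 25 days = 2023-06-23.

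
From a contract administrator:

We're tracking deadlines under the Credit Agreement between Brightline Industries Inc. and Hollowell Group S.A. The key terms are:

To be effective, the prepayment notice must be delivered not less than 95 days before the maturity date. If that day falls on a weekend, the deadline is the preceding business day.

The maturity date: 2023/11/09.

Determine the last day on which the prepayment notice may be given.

Counting back 95 calendar days from 2023/11/09 gives 2023/08/06. That is a Sunday, so the deadline moves back to Friday, 2023/08/04.

2023/08/04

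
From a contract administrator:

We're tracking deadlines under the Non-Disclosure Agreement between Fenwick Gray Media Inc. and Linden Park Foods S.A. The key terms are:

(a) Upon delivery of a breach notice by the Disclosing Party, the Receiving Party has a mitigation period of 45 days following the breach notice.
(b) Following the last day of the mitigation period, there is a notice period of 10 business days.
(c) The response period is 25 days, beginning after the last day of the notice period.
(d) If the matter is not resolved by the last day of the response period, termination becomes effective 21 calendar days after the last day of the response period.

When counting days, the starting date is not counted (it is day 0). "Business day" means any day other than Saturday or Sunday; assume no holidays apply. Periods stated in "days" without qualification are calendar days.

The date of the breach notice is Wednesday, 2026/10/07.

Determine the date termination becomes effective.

The last day of the mitigation period: 2026/10/07 + 45 days = 2026/11/21.
From Saturday, 2026/11/21, 10 business days (Nov 23, Nov 24, Nov 25, Nov 26, Nov 27, Nov 30, Dec 1, Dec 2, Dec 3, Dec 4, skipping weekends) brings us to Friday, 2026/12/04, which is the last day of the notice period.
The last day of the response period: 2026/12/04 + 25 days = 2026/12/29.
The date termination becomes effective: 21 calendar days after 2026/12/29 is 2027/01/19.

2027/01/19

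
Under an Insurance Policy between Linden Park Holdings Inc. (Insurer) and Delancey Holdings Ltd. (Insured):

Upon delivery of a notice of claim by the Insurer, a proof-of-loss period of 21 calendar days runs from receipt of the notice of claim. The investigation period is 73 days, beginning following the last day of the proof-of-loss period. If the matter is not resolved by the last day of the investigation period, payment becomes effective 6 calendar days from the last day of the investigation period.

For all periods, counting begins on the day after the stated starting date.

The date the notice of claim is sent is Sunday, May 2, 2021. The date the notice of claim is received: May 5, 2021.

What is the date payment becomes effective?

The last day of the proof-of-loss period: 21 calendar days after May 5, 2021 is May 26, 2021.
The last day of the investigation period: May 26, 2021 + 73 days = August 7, 2021.
Adding 6 calendar days to August 7, 2021 gives August 13, 2021, which is the date payment becomes effective.

August 13, 2021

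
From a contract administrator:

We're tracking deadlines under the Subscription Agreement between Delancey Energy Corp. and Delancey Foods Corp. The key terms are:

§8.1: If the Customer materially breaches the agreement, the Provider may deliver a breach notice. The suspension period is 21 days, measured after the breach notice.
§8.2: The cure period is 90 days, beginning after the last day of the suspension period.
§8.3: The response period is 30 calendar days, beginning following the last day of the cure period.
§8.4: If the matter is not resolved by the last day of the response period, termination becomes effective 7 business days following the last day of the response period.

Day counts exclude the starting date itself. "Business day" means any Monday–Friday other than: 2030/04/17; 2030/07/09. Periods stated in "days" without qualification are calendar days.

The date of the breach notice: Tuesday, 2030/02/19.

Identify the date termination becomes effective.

The last day of the suspension period: 2030/02/19 + 21 days = 2030/03/12.
Adding 90 calendar days to 2030/03/12 gives 2030/06/10, which is the last day of the cure period.
Adding 30 calendar days to 2030/06/10 gives 2030/07/10, which is the last day of the response period.
The date termination becomes effective: 7 business days after Wednesday, 2030/07/10, skipping weekends — Jul 11, Jul 12, Jul 15, Jul 16, Jul 17, Jul 18, Jul 19 — lands on Friday, 2030/07/19.

2030/07/19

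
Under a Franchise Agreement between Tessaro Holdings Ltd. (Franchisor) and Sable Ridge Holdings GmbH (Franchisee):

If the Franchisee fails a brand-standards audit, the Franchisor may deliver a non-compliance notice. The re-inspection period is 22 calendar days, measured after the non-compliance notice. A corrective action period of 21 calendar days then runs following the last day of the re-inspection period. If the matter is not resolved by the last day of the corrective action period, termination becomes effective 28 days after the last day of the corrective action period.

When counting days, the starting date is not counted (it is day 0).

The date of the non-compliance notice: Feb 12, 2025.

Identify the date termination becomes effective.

The last day of the re-inspection period: Feb 12, 2025 + 22 days = Mar 6, 2025.
The last day of the corrective action period: Mar 6, 2025 + 21 days = Mar 27, 2025.
The date termination becomes effective: 28 calendar days after Mar 27, 2025 is Apr 24, 2025.

Apr 24, 2025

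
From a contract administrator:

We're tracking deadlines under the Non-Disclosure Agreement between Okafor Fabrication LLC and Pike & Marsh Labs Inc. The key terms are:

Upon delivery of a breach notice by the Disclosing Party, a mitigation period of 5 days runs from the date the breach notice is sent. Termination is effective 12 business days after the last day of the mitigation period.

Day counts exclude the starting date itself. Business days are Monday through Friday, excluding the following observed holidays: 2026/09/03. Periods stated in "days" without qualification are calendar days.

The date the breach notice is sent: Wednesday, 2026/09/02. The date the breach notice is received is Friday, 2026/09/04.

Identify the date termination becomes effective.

2026/09/23

The last day of the mitigation period: 5 calendar days after 2026/09/02 is 2026/09/07.
From Monday, 2026/09/07, 12 business days (Sep 8, Sep 9, Sep 10, Sep 11, …, Sep 21, Sep 22, Sep 23, skipping weekends) brings us to Wednesday, 2026/09/23, which is the date termination becomes effective.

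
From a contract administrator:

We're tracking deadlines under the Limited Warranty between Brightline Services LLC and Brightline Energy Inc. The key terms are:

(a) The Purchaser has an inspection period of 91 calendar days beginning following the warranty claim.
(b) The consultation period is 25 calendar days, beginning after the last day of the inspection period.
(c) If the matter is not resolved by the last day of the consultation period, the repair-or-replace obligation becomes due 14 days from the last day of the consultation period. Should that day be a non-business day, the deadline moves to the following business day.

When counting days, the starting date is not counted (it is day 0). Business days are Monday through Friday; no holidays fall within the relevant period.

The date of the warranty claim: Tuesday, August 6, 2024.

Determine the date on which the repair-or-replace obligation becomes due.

December 16, 2024

Adding 91 calendar days to August 6, 2024 gives November 5, 2024, which is the last day of the inspection period.
Adding 25 calendar days to November 5, 2024 gives November 30, 2024, which is the last day of the consultation period.
Adding 14 calendar days to November 30, 2024 gives December 14, 2024, which is the date on which the repair-or-replace obligation becomes due. That falls on a Saturday, so it rolls to the next business day, Monday, December 16, 2024.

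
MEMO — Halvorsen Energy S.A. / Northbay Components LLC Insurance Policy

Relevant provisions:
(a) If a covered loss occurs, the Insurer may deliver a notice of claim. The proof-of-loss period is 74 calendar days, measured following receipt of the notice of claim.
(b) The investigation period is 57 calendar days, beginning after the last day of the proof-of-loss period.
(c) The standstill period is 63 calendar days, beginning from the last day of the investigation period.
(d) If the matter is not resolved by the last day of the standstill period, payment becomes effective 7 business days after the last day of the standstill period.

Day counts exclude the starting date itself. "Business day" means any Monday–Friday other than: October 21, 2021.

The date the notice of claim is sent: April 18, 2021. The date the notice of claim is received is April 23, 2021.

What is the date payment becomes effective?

November 12, 2021

The last day of the proof-of-loss period: 74 calendar days after April 23, 2021 is July 6, 2021.
Adding 57 calendar days to July 6, 2021 gives September 1, 2021, which is the last day of the investigation period.
Adding 63 calendar days to September 1, 2021 gives November 3, 2021, which is the last day of the standstill period.
From Wednesday, November 3, 2021, 7 business days (Nov 4, Nov 5, Nov 8, Nov 9, Nov 10, Nov 11, Nov 12, skipping weekends) brings us to Friday, November 12, 2021, which is the date payment becomes effective.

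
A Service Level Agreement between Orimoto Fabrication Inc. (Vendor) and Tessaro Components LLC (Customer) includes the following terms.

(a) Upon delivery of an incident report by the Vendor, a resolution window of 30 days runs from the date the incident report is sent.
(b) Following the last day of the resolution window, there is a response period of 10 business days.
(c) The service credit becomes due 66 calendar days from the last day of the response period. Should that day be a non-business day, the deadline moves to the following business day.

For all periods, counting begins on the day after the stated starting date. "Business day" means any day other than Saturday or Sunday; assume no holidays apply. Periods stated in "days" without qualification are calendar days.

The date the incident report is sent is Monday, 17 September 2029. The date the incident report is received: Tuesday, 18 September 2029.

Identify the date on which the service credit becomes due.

7 January 2030

The last day of the resolution window: 17 September 2029 + 30 days = 17 October 2029.
The last day of the response period: counting 10 business days from Wednesday, 17 October 2029 (Oct 18, Oct 19, Oct 22, Oct 23, Oct 24, Oct 25, Oct 26, Oct 29, Oct 30, Oct 31, skipping weekends) reaches Wednesday, 31 October 2029.
The date on which the service credit becomes due: 31 October 2029 + 66 days = 5 January 2030. That falls on a Saturday, so it rolls to the next business day, Monday, 7 January 2030.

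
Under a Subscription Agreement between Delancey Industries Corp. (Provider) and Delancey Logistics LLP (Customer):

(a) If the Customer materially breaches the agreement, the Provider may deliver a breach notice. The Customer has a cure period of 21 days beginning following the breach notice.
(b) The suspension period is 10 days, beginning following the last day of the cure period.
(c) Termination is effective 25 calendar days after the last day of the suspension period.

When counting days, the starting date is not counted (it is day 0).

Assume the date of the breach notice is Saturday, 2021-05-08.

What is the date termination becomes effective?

2021-07-03

The last day of the cure period: 2021-05-08 + 21 days = 2021-05-29.
Adding 10 calendar days to 2021-05-29 gives 2021-06-08, which is the last day of the suspension period.
Adding 25 calendar days to 2021-06-08 gives 2021-07-03, which is the date termination becomes effective.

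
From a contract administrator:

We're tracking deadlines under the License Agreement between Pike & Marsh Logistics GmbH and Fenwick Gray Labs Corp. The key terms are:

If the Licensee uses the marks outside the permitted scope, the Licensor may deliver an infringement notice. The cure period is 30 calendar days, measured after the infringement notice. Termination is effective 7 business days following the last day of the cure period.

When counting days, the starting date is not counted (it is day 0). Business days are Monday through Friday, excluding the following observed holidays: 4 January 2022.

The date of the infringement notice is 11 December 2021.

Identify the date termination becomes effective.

19 January 2022

Adding 30 calendar days to 11 December 2021 gives 10 January 2022, which is the last day of the cure period.
The date termination becomes effective: counting 7 business days from Monday, 10 January 2022 (Jan 11, Jan 12, Jan 13, Jan 14, Jan 17, Jan 18, Jan 19, skipping weekends) reaches Wednesday, 19 January 2022.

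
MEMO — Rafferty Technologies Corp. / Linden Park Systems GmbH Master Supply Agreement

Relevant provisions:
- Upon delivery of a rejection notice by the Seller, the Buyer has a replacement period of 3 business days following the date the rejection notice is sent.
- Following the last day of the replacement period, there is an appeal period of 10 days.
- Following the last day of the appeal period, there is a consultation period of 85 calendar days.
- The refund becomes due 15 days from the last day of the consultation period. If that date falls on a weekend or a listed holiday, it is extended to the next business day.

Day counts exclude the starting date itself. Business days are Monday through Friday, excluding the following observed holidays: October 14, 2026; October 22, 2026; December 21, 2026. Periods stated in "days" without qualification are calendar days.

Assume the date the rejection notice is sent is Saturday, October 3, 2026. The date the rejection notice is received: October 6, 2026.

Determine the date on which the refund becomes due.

The last day of the replacement period: 3 business days after Saturday, October 3, 2026, skipping weekends — Oct 5, Oct 6, Oct 7 — lands on Wednesday, October 7, 2026.
Adding 10 calendar days to October 7, 2026 gives October 17, 2026, which is the last day of the appeal period.
The last day of the consultation period: 85 calendar days after October 17, 2026 is January 10, 2027.
The date on which the refund becomes due: 15 calendar days after January 10, 2027 is January 25, 2027. January 25, 2027 is a Monday and is not a listed holiday, so no roll-forward applies.

January 25, 2027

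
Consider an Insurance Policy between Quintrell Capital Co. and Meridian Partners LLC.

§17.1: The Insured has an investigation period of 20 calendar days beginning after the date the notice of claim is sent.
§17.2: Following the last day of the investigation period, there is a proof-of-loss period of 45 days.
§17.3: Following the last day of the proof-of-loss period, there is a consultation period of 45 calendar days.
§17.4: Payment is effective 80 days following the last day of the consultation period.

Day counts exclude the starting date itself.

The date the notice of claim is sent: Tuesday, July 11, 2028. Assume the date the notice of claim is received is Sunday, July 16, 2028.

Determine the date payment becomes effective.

The last day of the investigation period: 20 calendar days after July 11, 2028 is July 31, 2028.
The last day of the proof-of-loss period: 45 calendar days after July 31, 2028 is September 14, 2028.
The last day of the consultation period: 45 calendar days after September 14, 2028 is October 29, 2028.
The date payment becomes effective: October 29, 2028 + 80 days = January 17, 2029.

January 17, 2029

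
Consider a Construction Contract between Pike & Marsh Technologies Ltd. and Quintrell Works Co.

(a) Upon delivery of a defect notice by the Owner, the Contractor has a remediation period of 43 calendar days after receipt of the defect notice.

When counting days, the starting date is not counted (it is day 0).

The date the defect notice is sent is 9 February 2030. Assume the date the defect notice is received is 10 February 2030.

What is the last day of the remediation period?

The last day of the remediation period: 43 calendar days after 10 February 2030 is 25 March 2030.

25 March 2030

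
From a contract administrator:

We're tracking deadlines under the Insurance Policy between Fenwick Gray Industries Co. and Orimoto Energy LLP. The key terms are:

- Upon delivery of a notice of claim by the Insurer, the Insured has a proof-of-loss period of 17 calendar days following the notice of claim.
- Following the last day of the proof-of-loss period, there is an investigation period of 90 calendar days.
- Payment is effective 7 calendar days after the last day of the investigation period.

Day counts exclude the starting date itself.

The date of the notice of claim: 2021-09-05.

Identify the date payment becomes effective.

The last day of the proof-of-loss period: 17 calendar days after 2021-09-05 is 2021-09-22.
The last day of the investigation period: 90 calendar days after 2021-09-22 is 2021-12-21.
The date payment becomes effective: 2021-12-21 + 7 days = 2021-12-28.

2021-12-28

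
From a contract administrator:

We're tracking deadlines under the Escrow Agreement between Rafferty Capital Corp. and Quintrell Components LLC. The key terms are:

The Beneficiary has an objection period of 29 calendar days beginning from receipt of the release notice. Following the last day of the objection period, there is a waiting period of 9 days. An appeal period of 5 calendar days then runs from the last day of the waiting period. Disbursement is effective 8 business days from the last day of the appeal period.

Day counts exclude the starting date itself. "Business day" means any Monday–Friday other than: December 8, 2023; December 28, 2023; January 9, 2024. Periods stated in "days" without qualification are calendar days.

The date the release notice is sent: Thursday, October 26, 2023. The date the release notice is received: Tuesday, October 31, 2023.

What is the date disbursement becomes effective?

December 25, 2023

Adding 29 calendar days to October 31, 2023 gives November 29, 2023, which is the last day of the objection period.
The last day of the waiting period: 9 calendar days after November 29, 2023 is December 8, 2023.
The last day of the appeal period: 5 calendar days after December 8, 2023 is December 13, 2023.
The date disbursement becomes effective: 8 business days after Wednesday, December 13, 2023, skipping weekends — Dec 14, Dec 15, Dec 18, Dec 19, Dec 20, Dec 21, Dec 22, Dec 25 — lands on Monday, December 25, 2023.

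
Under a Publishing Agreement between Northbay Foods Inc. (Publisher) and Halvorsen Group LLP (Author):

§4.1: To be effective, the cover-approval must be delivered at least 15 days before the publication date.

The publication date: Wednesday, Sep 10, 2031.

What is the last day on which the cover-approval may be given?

Aug 26, 2031

Sep 10, 2031 minus 15 days is Aug 26, 2031.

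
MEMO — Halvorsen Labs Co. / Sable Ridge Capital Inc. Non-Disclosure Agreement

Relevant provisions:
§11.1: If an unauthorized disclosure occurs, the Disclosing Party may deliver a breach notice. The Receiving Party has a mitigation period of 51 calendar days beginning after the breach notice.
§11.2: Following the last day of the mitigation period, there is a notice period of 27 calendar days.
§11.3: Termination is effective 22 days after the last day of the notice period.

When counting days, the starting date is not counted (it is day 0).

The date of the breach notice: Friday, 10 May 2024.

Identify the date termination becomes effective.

The last day of the mitigation period: 10 May 2024 + 51 days = 30 June 2024.
The last day of the notice period: 30 June 2024 + 27 days = 27 July 2024.
The date termination becomes effective: 22 calendar days after 27 July 2024 is 18 August 2024.

18 August 2024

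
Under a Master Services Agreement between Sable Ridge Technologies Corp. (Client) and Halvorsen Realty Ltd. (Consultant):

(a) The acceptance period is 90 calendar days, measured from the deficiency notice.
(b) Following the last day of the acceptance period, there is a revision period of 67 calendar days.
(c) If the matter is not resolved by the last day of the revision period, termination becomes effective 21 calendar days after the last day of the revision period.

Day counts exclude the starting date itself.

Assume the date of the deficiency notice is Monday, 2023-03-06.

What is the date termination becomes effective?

Adding 90 calendar days to 2023-03-06 gives 2023-06-04, which is the last day of the acceptance period.
Adding 67 calendar days to 2023-06-04 gives 2023-08-10, which is the last day of the revision period.
The date termination becomes effective: 2023-08-10 + 21 days = 2023-08-31.

2023-08-31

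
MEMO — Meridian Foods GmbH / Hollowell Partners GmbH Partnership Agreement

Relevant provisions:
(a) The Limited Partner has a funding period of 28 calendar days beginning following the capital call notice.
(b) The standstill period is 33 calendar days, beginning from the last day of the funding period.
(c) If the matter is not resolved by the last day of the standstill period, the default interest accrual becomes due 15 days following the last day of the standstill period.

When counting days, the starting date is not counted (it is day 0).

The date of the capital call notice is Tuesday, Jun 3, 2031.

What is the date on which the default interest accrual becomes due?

Adding 28 calendar days to Jun 3, 2031 gives Jul 1, 2031, which is the last day of the funding period.
The last day of the standstill period: Jul 1, 2031 + 33 days = Aug 3, 2031.
Adding 15 calendar days to Aug 3, 2031 gives Aug 18, 2031, which is the date on which the default interest accrual becomes due.

Aug 18, 2031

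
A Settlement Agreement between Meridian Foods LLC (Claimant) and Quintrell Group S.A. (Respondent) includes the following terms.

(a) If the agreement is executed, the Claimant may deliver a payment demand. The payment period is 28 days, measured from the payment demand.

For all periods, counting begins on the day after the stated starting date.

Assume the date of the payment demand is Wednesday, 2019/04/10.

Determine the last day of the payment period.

The last day of the payment period: 2019/04/10 + 28 days = 2019/05/08.

2019/05/08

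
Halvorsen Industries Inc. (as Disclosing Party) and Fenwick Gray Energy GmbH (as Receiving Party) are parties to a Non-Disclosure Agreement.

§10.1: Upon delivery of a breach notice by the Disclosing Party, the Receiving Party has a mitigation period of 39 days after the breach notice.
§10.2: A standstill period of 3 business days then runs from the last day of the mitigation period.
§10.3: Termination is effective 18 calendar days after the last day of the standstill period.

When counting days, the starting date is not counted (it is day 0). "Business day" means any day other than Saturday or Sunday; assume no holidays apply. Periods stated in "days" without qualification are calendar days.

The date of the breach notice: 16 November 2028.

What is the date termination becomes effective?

The last day of the mitigation period: 16 November 2028 + 39 days = 25 December 2028.
From Monday, 25 December 2028, 3 business days (Dec 26, Dec 27, Dec 28, skipping weekends) brings us to Thursday, 28 December 2028, which is the last day of the standstill period.
The date termination becomes effective: 18 calendar days after 28 December 2028 is 15 January 2029.

15 January 2029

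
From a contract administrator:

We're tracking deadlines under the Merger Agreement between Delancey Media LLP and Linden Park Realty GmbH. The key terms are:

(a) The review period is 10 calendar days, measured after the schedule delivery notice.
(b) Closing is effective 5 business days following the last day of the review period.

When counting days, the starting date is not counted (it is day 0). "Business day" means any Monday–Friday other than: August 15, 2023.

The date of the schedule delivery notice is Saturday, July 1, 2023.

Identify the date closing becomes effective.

The last day of the review period: July 1, 2023 + 10 days = July 11, 2023.
The date closing becomes effective: counting 5 business days from Tuesday, July 11, 2023 (Jul 12, Jul 13, Jul 14, Jul 17, Jul 18, skipping weekends) reaches Tuesday, July 18, 2023.

July 18, 2023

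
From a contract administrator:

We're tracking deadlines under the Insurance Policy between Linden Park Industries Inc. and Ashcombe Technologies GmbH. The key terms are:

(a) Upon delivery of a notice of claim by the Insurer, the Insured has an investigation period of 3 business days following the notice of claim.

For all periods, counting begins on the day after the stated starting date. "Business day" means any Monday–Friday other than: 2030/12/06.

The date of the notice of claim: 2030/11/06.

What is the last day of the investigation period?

The last day of the investigation period: counting 3 business days from Wednesday, 2030/11/06 (Nov 7, Nov 8, Nov 11, skipping weekends) reaches Monday, 2030/11/11.

2030/11/11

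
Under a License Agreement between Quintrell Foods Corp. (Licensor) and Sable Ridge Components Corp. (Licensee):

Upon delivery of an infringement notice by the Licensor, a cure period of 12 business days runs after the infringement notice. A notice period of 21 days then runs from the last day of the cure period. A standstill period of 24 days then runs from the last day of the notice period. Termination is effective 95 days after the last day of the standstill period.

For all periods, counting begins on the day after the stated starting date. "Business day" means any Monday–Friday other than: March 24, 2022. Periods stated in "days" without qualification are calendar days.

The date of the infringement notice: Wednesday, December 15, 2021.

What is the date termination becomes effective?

From Wednesday, December 15, 2021, 12 business days (Dec 16, Dec 17, Dec 20, Dec 21, …, Dec 29, Dec 30, Dec 31, skipping weekends) brings us to Friday, December 31, 2021, which is the last day of the cure period.
The last day of the notice period: 21 calendar days after December 31, 2021 is January 21, 2022.
The last day of the standstill period: January 21, 2022 + 24 days = February 14, 2022.
The date termination becomes effective: 95 calendar days after February 14, 2022 is May 20, 2022.

May 20, 2022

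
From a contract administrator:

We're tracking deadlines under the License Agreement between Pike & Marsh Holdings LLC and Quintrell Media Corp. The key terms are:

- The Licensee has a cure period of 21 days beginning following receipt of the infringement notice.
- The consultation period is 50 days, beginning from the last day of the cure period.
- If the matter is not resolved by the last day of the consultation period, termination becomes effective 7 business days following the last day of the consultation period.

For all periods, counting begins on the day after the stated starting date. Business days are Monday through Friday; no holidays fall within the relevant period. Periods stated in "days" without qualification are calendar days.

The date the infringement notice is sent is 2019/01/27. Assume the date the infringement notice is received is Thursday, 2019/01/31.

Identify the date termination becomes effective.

The last day of the cure period: 2019/01/31 + 21 days = 2019/02/21.
The last day of the consultation period: 50 calendar days after 2019/02/21 is 2019/04/12.
The date termination becomes effective: counting 7 business days from Friday, 2019/04/12 (Apr 15, Apr 16, Apr 17, Apr 18, Apr 19, Apr 22, Apr 23, skipping weekends) reaches Tuesday, 2019/04/23.

2019/04/23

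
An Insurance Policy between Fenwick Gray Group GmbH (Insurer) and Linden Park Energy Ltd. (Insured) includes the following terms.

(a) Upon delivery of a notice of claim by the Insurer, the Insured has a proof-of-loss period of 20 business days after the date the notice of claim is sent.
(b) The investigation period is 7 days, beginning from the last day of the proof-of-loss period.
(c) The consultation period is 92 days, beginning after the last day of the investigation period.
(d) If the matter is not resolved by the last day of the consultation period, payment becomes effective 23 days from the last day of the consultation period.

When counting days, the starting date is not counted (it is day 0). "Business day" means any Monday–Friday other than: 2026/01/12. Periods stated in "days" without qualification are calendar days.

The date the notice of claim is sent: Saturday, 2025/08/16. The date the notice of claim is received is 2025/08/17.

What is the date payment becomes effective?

The last day of the proof-of-loss period: 20 business days after Saturday, 2025/08/16, skipping weekends — Aug 18, Aug 19, Aug 20, Aug 21, …, Sep 10, Sep 11, Sep 12 — lands on Friday, 2025/09/12.
The last day of the investigation period: 7 calendar days after 2025/09/12 is 2025/09/19.
Adding 92 calendar days to 2025/09/19 gives 2025/12/20, which is the last day of the consultation period.
The date payment becomes effective: 2025/12/20 + 23 days = 2026/01/12.

2026/01/12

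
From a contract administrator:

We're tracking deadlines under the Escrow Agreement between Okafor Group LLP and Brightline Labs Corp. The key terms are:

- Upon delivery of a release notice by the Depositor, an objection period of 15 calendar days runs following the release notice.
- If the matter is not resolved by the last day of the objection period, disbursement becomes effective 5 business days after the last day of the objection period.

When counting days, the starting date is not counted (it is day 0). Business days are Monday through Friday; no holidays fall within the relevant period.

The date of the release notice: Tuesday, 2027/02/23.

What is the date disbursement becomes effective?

2027/03/17

Adding 15 calendar days to 2027/02/23 gives 2027/03/10, which is the last day of the objection period.
From Wednesday, 2027/03/10, 5 business days (Mar 11, Mar 12, Mar 15, Mar 16, Mar 17, skipping weekends) brings us to Wednesday, 2027/03/17, which is the date disbursement becomes effective.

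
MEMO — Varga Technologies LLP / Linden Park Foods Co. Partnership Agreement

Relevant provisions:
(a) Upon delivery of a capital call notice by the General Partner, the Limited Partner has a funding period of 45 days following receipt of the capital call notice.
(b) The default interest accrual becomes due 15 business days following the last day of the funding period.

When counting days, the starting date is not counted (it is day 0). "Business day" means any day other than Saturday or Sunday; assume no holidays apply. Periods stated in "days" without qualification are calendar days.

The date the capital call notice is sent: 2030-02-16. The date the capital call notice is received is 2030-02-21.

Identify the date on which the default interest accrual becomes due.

Adding 45 calendar days to 2030-02-21 gives 2030-04-07, which is the last day of the funding period.
From Sunday, 2030-04-07, 15 business days (Apr 8, Apr 9, Apr 10, Apr 11, …, Apr 24, Apr 25, Apr 26, skipping weekends) brings us to Friday, 2030-04-26, which is the date on which the default interest accrual becomes due.

2030-04-26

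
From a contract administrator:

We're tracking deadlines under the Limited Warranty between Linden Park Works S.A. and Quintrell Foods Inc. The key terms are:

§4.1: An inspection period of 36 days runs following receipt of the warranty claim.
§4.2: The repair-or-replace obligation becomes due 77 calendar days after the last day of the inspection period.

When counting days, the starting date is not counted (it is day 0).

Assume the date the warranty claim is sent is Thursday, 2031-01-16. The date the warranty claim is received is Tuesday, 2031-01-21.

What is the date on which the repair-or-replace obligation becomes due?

The last day of the inspection period: 2031-01-21 + 36 days = 2031-02-26.
The date on which the repair-or-replace obligation becomes due: 77 calendar days after 2031-02-26 is 2031-05-14.

2031-05-14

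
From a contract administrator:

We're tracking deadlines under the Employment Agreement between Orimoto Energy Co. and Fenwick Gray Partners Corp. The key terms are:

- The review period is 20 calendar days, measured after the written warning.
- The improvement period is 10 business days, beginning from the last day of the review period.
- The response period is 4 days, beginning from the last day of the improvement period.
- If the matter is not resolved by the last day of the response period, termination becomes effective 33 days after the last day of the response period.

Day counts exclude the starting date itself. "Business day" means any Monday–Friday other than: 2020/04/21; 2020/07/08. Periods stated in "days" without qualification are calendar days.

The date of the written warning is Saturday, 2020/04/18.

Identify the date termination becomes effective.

The last day of the review period: 20 calendar days after 2020/04/18 is 2020/05/08.
The last day of the improvement period: counting 10 business days from Friday, 2020/05/08 (May 11, May 12, May 13, May 14, May 15, May 18, May 19, May 20, May 21, May 22, skipping weekends) reaches Friday, 2020/05/22.
The last day of the response period: 4 calendar days after 2020/05/22 is 2020/05/26.
The date termination becomes effective: 33 calendar days after 2020/05/26 is 2020/06/28.

2020/06/28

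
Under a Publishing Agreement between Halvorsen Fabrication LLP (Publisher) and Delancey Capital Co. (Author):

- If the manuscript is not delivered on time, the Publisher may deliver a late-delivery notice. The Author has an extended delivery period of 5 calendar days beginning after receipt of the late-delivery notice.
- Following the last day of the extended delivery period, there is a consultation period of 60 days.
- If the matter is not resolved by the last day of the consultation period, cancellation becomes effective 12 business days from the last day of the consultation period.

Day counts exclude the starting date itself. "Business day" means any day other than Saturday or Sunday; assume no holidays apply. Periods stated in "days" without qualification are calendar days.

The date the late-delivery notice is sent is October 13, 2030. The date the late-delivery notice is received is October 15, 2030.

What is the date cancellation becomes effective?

The last day of the extended delivery period: 5 calendar days after October 15, 2030 is October 20, 2030.
The last day of the consultation period: October 20, 2030 + 60 days = December 19, 2030.
From Thursday, December 19, 2030, 12 business days (Dec 20, Dec 23, Dec 24, Dec 25, …, Jan 2, Jan 3, Jan 6, skipping weekends) brings us to Monday, January 6, 2031, which is the date cancellation becomes effective.

January 6, 2031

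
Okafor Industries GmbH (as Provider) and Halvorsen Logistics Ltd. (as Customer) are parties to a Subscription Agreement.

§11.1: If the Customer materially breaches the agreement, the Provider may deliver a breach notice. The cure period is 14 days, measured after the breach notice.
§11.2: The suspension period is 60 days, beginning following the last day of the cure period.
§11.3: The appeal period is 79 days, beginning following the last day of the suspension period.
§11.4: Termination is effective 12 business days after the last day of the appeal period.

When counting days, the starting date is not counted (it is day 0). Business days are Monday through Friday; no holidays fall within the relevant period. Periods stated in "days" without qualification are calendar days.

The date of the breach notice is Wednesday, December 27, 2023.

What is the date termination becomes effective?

June 13, 2024

The last day of the cure period: December 27, 2023 + 14 days = January 10, 2024.
Adding 60 calendar days to January 10, 2024 gives March 10, 2024, which is the last day of the suspension period.
The last day of the appeal period: 79 calendar days after March 10, 2024 is May 28, 2024.
The date termination becomes effective: counting 12 business days from Tuesday, May 28, 2024 (May 29, May 30, May 31, Jun 3, …, Jun 11, Jun 12, Jun 13, skipping weekends) reaches Thursday, June 13, 2024.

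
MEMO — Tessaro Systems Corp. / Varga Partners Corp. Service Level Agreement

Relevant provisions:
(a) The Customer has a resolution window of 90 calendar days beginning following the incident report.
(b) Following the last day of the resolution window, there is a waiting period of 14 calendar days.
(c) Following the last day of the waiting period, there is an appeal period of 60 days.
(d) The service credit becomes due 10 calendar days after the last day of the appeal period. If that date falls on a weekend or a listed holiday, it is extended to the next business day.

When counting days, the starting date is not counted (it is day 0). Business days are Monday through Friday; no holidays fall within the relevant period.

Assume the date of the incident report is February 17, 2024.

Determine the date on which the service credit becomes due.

The last day of the resolution window: February 17, 2024 + 90 days = May 17, 2024.
Adding 14 calendar days to May 17, 2024 gives May 31, 2024, which is the last day of the waiting period.
Adding 60 calendar days to May 31, 2024 gives July 30, 2024, which is the last day of the appeal period.
The date on which the service credit becomes due: July 30, 2024 + 10 days = August 9, 2024. August 9, 2024 is a Friday, so no roll-forward applies.

August 9, 2024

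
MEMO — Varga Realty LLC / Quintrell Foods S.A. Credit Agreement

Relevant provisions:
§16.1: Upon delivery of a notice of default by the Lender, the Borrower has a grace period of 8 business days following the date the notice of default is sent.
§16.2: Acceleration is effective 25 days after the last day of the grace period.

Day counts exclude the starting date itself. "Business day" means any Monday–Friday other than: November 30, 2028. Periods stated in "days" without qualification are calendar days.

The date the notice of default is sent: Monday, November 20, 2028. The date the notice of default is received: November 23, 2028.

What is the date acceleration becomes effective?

The last day of the grace period: 8 business days after Monday, November 20, 2028, skipping weekends and the listed holiday on Nov 30 — Nov 21, Nov 22, Nov 23, Nov 24, Nov 27, Nov 28, Nov 29, Dec 1 — lands on Friday, December 1, 2028.
The date acceleration becomes effective: December 1, 2028 + 25 days = December 26, 2028.

December 26, 2028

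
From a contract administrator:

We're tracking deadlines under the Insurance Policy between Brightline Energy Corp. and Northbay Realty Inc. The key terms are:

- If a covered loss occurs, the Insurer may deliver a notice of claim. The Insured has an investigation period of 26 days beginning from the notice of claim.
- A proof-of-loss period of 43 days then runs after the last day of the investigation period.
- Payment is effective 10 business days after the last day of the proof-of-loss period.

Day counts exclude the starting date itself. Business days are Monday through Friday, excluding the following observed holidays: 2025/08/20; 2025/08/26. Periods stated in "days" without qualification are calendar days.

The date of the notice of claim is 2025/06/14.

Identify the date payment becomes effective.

2025/09/08

The last day of the investigation period: 26 calendar days after 2025/06/14 is 2025/07/10.
The last day of the proof-of-loss period: 43 calendar days after 2025/07/10 is 2025/08/22.
From Friday, 2025/08/22, 10 business days (Aug 25, Aug 27, Aug 28, Aug 29, Sep 1, Sep 2, Sep 3, Sep 4, Sep 5, Sep 8, skipping weekends and the listed holiday on Aug 26) brings us to Monday, 2025/09/08, which is the date payment becomes effective.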